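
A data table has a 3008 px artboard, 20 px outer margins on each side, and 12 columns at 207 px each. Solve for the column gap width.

44 px

Take off 40 px of margins, leaving 2968 px.
12 columns take 12·207 = 2484 px; remaining 484 splits into 11 column gaps.
g = 484 / 11 = 44 px.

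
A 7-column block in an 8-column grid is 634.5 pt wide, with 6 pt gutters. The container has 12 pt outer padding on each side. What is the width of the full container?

750 pt

Subtracting 6 gutters of 6 leaves 598.5 for 7 columns, so c = 85.5 pt.
Container = 2·12 + 8·85.5 + 7·6 = 24 + 684 + 42 = 750 pt.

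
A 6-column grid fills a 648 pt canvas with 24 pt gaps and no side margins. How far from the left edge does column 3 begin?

224 pt

Subtracting 5 gaps of 24 leaves 528 for 6 columns, so c = 88 pt.
Each column+gutter stride is 112 pt; with no margin, 2 of them is 224 pt.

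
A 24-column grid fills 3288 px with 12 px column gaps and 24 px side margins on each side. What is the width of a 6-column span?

801 px

Subtract both margins: 3288 − 2·24 = 3240 px.
24c + 23·12 = 3240 → 24c = 2964 → c = 123.5 px.
6-column span = 6·123.5 + 5·12 = 801 px.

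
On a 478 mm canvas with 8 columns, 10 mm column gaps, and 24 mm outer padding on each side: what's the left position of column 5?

244 mm

Take off 48 mm of margins, leaving 430 mm.
Subtracting 7 column gaps of 10 leaves 360 for 8 columns, so c = 45 mm.
Before column 5: the margin + 4 columns + 4 column gaps.
Offset = 24 + 4·(45 + 10) = 24 + 220 = 244 mm.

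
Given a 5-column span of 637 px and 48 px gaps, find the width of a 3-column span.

637 − 4·48 = 445; ÷5 gives c = 89 px.
3 columns plus 2 gaps: 267 + 96 = 363 px.

363 px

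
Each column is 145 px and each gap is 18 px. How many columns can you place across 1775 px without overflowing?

11 columns

Each extra column adds 145 + 18 = 163 px.
(1775 + 18) / 163 = 11.00, so 11 columns fit.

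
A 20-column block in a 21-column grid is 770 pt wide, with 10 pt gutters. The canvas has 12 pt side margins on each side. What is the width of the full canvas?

833 pt

Subtracting 19 gutters of 10 leaves 580 for 20 columns, so c = 29 pt.
Adding margins, columns and gutters: 24 + 609 + 200 = 833 pt.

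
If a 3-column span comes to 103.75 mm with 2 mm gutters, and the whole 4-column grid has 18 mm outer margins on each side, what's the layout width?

3 columns + 2 gutters: 3c + 2·2 = 103.75.
3c = 103.75 − 4 = 99.75, so c = 33.25 mm.
Adding margins, columns and gutters: 36 + 133 + 6 = 175 mm.

175 mm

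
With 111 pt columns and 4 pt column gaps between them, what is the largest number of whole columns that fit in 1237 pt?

k columns need k·111 + (k−1)·4 = k·115 − 4.
k·115 − 4 ≤ 1237 → k ≤ 1241 / 115 ≈ 10.79, so k = 10.

10 columns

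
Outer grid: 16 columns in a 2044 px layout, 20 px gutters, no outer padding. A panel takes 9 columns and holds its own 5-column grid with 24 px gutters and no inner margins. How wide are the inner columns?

16 columns + 15 gutters: 16c + 15·20 = 2044.
16c = 2044 − 300 = 1744, so c = 109 px.
9-column span = 9·109 + 8·20 = 1141 px.
1141 − 4·24 = 1045; ÷5 gives d = 209 px.

209 px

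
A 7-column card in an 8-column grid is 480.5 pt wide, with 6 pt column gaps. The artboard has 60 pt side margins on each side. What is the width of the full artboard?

670 pt

Subtracting 6 column gaps of 6 leaves 444.5 for 7 columns, so c = 63.5 pt.
Artboard = 2·60 + 8·63.5 + 7·6 = 120 + 508 + 42 = 670 pt.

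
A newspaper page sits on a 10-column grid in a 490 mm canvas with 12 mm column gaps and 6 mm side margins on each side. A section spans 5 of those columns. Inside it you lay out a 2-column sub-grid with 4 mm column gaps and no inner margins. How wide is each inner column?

114.5 mm

Inside the margins: 490 − 12 = 478 mm.
10 columns + 9 column gaps: 10c + 9·12 = 478.
10c = 478 − 108 = 370, so c = 37 mm.
5 columns plus 4 column gaps: 185 + 48 = 233 mm.
Subtracting 1 column gap of 4 leaves 229 for 2 columns, so d = 114.5 mm.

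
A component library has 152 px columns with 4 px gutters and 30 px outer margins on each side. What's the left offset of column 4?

498 px

Before column 4: the margin + 3 columns + 3 gutters.
Offset = 30 + 3·(152 + 4) = 30 + 468 = 498 px.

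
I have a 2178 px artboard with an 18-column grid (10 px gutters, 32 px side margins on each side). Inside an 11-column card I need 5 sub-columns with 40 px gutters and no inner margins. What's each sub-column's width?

Outer content = 2178 − 2·32 = 2114 px.
Subtracting 17 gutters of 10 leaves 1944 for 18 columns, so c = 108 px.
11 columns plus 10 gutters: 1188 + 100 = 1288 px.
5d + 4·40 = 1288 → 5d = 1128 → d = 225.6 px.

225.6 px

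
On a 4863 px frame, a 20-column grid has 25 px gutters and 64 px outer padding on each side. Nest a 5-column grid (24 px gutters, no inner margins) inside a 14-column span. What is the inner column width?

Take off 128 px of margins, leaving 4735 px.
20c + 19·25 = 4735 → 20c = 4260 → c = 213 px.
14 columns plus 13 gutters: 2982 + 325 = 3307 px.
3307 − 4·24 = 3211; ÷5 gives d = 642.2 px.

642.2 px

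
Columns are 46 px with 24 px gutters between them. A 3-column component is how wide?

186 px

3-column span = 3·46 + 2·24 = 186 px.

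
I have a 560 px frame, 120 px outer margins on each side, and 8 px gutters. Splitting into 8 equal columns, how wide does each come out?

Subtract both margins: 560 − 2·120 = 320 px.
8 columns + 7 gutters: 8c + 7·8 = 320.
8c = 320 − 56 = 264, so c = 33 px.

33 px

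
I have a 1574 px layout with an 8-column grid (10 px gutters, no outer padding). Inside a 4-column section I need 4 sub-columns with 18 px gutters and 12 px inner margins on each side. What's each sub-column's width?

176 px

8 columns + 7 gutters: 8c + 7·10 = 1574.
8c = 1574 − 70 = 1504, so c = 188 px.
Span of 4: 4·188 + 3·10 = 752 + 30 = 782 px.
Inner content = 782 − 2·12 = 758 px.
4d + 3·18 = 758 → 4d = 704 → d = 176 px.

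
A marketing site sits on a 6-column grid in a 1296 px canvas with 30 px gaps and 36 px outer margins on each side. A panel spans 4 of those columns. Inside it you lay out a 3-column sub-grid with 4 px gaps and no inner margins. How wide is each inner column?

266 px

Inside the margins: 1296 − 72 = 1224 px.
6c + 5·30 = 1224 → 6c = 1074 → c = 179 px.
Span of 4: 4·179 + 3·30 = 716 + 90 = 806 px.
3 columns + 2 gaps: 3d + 2·4 = 806.
3d = 806 − 8 = 798, so d = 266 px.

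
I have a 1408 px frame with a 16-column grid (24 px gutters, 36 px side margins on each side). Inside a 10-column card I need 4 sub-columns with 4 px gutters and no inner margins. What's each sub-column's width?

Subtract both margins: 1408 − 2·36 = 1336 px.
1336 − 15·24 = 976; ÷16 gives c = 61 px.
Span of 10: 10·61 + 9·24 = 610 + 216 = 826 px.
4 columns + 3 gutters: 4d + 3·4 = 826.
4d = 826 − 12 = 814, so d = 203.5 px.

203.5 px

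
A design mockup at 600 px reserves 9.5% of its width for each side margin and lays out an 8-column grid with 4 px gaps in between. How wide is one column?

57.25 px

Margins: 9.5% × 600 = 57 px each, so content = 600 − 114 = 486 px.
Subtracting 7 gaps of 4 leaves 458 for 8 columns, so c = 57.25 px.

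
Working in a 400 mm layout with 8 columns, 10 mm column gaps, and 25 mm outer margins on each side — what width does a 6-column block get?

Content width = 400 − 2·25 = 350 mm.
350 − 7·10 = 280; ÷8 gives c = 35 mm.
6 columns plus 5 column gaps: 210 + 50 = 260 mm.

260 mm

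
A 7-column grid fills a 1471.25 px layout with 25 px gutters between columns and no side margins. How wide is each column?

188.75 px

1471.25 − 6·25 = 1321.25; ÷7 gives c = 188.75 px.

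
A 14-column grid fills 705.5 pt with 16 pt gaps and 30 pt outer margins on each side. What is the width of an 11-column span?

Subtract both margins: 705.5 − 2·30 = 645.5 pt.
Subtracting 13 gaps of 16 leaves 437.5 for 14 columns, so c = 31.25 pt.
11 columns plus 10 gaps: 343.75 + 160 = 503.75 pt.

503.75 pt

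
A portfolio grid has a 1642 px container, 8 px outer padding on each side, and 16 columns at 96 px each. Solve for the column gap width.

6 px

Content width = 1642 − 2·8 = 1626 px.
16·96 + 15g = 1626 → 15g = 90 → g = 6 px.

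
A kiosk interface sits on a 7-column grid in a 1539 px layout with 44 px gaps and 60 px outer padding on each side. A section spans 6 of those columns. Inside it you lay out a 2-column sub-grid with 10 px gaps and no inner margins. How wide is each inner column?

Inside the margins: 1539 − 120 = 1419 px.
7c + 6·44 = 1419 → 7c = 1155 → c = 165 px.
6 columns plus 5 gaps: 990 + 220 = 1210 px.
2 columns + 1 gap: 2d + 1·10 = 1210.
2d = 1210 − 10 = 1200, so d = 600 px.

600 px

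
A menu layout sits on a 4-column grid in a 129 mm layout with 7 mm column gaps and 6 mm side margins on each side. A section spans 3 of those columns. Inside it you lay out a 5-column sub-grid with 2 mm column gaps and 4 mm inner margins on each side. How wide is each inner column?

14 mm

Subtract both margins: 129 − 2·6 = 117 mm.
117 − 3·7 = 96; ÷4 gives c = 24 mm.
Span of 3: 3·24 + 2·7 = 72 + 14 = 86 mm.
Inner content = 86 − 2·4 = 78 mm.
78 − 4·2 = 70; ÷5 gives d = 14 mm.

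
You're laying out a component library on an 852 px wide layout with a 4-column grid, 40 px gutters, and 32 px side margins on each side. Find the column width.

Inside the margins: 852 − 64 = 788 px.
4c + 3·40 = 788 → 4c = 668 → c = 167 px.

167 px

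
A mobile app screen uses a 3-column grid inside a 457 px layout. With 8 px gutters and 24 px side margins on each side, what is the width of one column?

131 px

Take off 48 px of margins, leaving 409 px.
409 − 2·8 = 393; ÷3 gives c = 131 px.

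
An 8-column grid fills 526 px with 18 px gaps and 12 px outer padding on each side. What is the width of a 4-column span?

Subtract both margins: 526 − 2·12 = 502 px.
502 − 7·18 = 376; ÷8 gives c = 47 px.
4-column span = 4·47 + 3·18 = 242 px.

242 px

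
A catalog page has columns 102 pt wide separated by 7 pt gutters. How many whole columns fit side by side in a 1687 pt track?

15 columns

15 columns: 15·102 + 14·7 = 1628 pt ≤ 1687.
16 columns: 1737 pt > 1687. So 15.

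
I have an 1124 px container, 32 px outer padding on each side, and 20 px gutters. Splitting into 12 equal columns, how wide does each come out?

70 px

Inside the margins: 1124 − 64 = 1060 px.
Subtracting 11 gutters of 20 leaves 840 for 12 columns, so c = 70 px.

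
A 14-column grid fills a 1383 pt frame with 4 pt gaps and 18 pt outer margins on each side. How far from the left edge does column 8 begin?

Take off 36 pt of margins, leaving 1347 pt.
14c + 13·4 = 1347 → 14c = 1295 → c = 92.5 pt.
Each column+gutter stride is 96.5 pt; 7 of them past the 18 pt margin is 18 + 675.5 = 693.5 pt.

693.5 pt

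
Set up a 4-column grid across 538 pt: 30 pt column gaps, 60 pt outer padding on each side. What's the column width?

Take off 120 pt of margins, leaving 418 pt.
4c + 3·30 = 418 → 4c = 328 → c = 82 pt.

82 pt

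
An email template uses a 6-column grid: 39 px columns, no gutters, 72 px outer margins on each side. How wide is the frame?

378 px

Summing: 144 + 234 = 378 px.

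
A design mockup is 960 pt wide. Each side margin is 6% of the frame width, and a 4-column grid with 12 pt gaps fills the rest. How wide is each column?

Each margin = 6% of 960 = 57.6 pt; content = 960 − 2·57.6 = 844.8 pt.
Subtracting 3 gaps of 12 leaves 808.8 for 4 columns, so c = 202.2 pt.

202.2 pt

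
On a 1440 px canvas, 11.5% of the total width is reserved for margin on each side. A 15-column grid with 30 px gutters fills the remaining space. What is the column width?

Margins: 11.5% × 1440 = 165.6 px each, so content = 1440 − 331.2 = 1108.8 px.
15 columns + 14 gutters: 15c + 14·30 = 1108.8.
15c = 1108.8 − 420 = 688.8, so c = 45.92 px.

45.92 px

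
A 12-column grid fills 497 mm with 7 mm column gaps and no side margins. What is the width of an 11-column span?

455 mm

Subtracting 11 column gaps of 7 leaves 420 for 12 columns, so c = 35 mm.
11 columns plus 10 column gaps: 385 + 70 = 455 mm.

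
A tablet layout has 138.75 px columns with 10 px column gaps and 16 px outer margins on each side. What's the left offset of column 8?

Before column 8: the margin + 7 columns + 7 column gaps.
Offset = 16 + 7·(138.75 + 10) = 16 + 1041.25 = 1057.25 px.

1057.25 px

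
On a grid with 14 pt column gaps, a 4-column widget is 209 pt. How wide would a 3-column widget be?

4 columns + 3 column gaps: 4c + 3·14 = 209.
4c = 209 − 42 = 167, so c = 41.75 pt.
3 columns plus 2 column gaps: 125.25 + 28 = 153.25 pt.

153.25 pt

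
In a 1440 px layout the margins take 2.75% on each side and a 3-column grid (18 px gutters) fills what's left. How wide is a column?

Margins: 2.75% × 1440 = 39.6 px each, so content = 1440 − 79.2 = 1360.8 px.
Subtracting 2 gutters of 18 leaves 1324.8 for 3 columns, so c = 441.6 px.

441.6 px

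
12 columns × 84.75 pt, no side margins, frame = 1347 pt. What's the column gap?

12 columns take 12·84.75 = 1017 pt; remaining 330 splits into 11 column gaps.
g = 330 / 11 = 30 pt.

30 pt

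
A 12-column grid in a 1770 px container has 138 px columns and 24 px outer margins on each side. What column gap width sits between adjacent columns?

Inside the margins: 1770 − 48 = 1722 px.
Columns use 1656 px, leaving 66 px across 11 column gaps = 6 px each.

6 px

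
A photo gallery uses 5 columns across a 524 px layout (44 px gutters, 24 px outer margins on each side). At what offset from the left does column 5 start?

440 px

Take off 48 px of margins, leaving 476 px.
Subtracting 4 gutters of 44 leaves 300 for 5 columns, so c = 60 px.
Column 5 starts at margin + 4·(column + gutter) = 24 + 4·104 = 440 px.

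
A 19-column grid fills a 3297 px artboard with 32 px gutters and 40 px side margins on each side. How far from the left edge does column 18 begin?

2947 px

Content = 3297 − 2·40 = 3217 px.
Subtracting 18 gutters of 32 leaves 2641 for 19 columns, so c = 139 px.
Column 18 starts at margin + 17·(column + gutter) = 40 + 17·171 = 2947 px.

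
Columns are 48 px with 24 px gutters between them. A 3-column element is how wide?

192 px

3 columns plus 2 gutters: 144 + 48 = 192 px.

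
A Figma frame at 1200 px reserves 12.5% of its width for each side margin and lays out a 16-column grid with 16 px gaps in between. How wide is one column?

Each margin = 12.5% of 1200 = 150 px; content = 1200 − 2·150 = 900 px.
16 columns + 15 gaps: 16c + 15·16 = 900.
16c = 900 − 240 = 660, so c = 41.25 px.

41.25 px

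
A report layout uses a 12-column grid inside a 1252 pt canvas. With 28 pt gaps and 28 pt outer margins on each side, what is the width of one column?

74 pt

Content width = 1252 − 2·28 = 1196 pt.
1196 − 11·28 = 888; ÷12 gives c = 74 pt.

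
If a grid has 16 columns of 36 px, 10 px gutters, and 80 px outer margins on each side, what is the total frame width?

Total width: 2·80 + 16·36 + 15·10 = 886 px.

886 px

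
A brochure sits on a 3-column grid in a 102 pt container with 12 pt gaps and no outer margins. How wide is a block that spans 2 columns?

102 − 2·12 = 78; ÷3 gives c = 26 pt.
2 columns plus 1 gap: 52 + 12 = 64 pt.

64 pt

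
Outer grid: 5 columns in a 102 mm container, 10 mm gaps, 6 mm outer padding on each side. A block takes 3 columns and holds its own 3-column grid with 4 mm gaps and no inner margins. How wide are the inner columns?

14 mm

Take off 12 mm of margins, leaving 90 mm.
5c + 4·10 = 90 → 5c = 50 → c = 10 mm.
3 columns plus 2 gaps: 30 + 20 = 50 mm.
Subtracting 2 gaps of 4 leaves 42 for 3 columns, so d = 14 mm.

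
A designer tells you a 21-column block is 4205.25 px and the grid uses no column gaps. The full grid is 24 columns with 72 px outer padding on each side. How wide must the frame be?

4950 px

21c = 4205.25 → c = 200.25 px.
Summing: 144 + 4806 = 4950 px.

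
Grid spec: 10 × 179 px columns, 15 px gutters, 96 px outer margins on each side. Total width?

2117 px

Artboard = 2·96 + 10·179 + 9·15 = 192 + 1790 + 135 = 2117 px.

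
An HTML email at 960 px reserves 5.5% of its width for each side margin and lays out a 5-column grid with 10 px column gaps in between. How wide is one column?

Each margin = 5.5% of 960 = 52.8 px; content = 960 − 2·52.8 = 854.4 px.
Subtracting 4 column gaps of 10 leaves 814.4 for 5 columns, so c = 162.88 px.

162.88 px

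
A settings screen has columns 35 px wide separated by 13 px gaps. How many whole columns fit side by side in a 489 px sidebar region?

10 columns

k columns need k·35 + (k−1)·13 = k·48 − 13.
k·48 − 13 ≤ 489 → k ≤ 502 / 48 ≈ 10.46, so k = 10.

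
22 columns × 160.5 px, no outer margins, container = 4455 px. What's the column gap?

22 columns take 22·160.5 = 3531 px; remaining 924 splits into 21 column gaps.
g = 924 / 21 = 44 px.

44 px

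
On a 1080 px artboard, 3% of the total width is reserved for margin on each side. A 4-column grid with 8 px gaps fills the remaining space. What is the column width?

247.8 px

Margins: 3% × 1080 = 32.4 px each, so content = 1080 − 64.8 = 1015.2 px.
4c + 3·8 = 1015.2 → 4c = 991.2 → c = 247.8 px.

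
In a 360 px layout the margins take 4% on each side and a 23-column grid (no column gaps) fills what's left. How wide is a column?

Margins: 4% × 360 = 14.4 px each, so content = 360 − 28.8 = 331.2 px.
23c = 331.2 → c = 14.4 px.

14.4 px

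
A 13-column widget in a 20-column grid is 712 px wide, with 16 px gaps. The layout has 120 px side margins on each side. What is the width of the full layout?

1344 px

Subtracting 12 gaps of 16 leaves 520 for 13 columns, so c = 40 px.
Layout = 2·120 + 20·40 + 19·16 = 240 + 800 + 304 = 1344 px.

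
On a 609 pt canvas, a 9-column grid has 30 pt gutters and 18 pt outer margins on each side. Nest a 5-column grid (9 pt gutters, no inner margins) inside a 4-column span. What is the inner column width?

Subtract both margins: 609 − 2·18 = 573 pt.
Subtracting 8 gutters of 30 leaves 333 for 9 columns, so c = 37 pt.
Span of 4: 4·37 + 3·30 = 148 + 90 = 238 pt.
5 columns + 4 gutters: 5d + 4·9 = 238.
5d = 238 − 36 = 202, so d = 40.4 pt.

40.4 pt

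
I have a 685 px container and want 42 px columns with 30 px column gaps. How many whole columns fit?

9 columns: 9·42 + 8·30 = 618 px ≤ 685.
10 columns: 690 px > 685. So 9.

9 columns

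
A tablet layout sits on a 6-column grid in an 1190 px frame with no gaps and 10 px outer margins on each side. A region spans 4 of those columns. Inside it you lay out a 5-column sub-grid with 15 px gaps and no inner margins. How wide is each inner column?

144 px

Take off 20 px of margins, leaving 1170 px.
1170 / 6 = 195 px per column.
4-column span = 4·195 = 780 px.
5 columns + 4 gaps: 5d + 4·15 = 780.
5d = 780 − 60 = 720, so d = 144 px.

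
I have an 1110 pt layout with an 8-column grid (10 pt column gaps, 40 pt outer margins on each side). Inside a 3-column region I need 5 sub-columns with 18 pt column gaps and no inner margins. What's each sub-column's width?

Take off 80 pt of margins, leaving 1030 pt.
Subtracting 7 column gaps of 10 leaves 960 for 8 columns, so c = 120 pt.
Span of 3: 3·120 + 2·10 = 360 + 20 = 380 pt.
5d + 4·18 = 380 → 5d = 308 → d = 61.6 pt.

61.6 pt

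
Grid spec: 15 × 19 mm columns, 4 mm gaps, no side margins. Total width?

341 mm

Summing: 285 + 56 = 341 mm.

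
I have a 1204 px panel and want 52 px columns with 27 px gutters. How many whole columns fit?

15 columns: 15·52 + 14·27 = 1158 px ≤ 1204.
16 columns: 1237 px > 1204. So 15.

15 columns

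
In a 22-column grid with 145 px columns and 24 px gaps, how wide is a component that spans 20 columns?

3356 px

Span of 20: 20·145 + 19·24 = 2900 + 456 = 3356 px.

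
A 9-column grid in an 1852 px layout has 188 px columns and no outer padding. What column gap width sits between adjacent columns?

20 px

Columns use 1692 px, leaving 160 px across 8 column gaps = 20 px each.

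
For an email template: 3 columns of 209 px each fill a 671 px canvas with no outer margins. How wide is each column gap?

22 px

3·209 + 2g = 671 → 2g = 44 → g = 22 px.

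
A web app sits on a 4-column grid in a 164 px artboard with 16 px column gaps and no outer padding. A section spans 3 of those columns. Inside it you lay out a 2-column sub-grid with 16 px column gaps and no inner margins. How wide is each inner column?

4c + 3·16 = 164 → 4c = 116 → c = 29 px.
3-column span = 3·29 + 2·16 = 119 px.
Subtracting 1 column gap of 16 leaves 103 for 2 columns, so d = 51.5 px.

51.5 px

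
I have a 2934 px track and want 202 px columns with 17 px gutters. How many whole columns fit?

13 columns

Each extra column adds 202 + 17 = 219 px.
(2934 + 17) / 219 = 13.47, so 13 columns fit.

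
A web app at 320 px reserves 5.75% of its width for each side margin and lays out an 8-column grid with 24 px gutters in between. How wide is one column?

14.4 px

Each margin = 5.75% of 320 = 18.4 px; content = 320 − 2·18.4 = 283.2 px.
283.2 − 7·24 = 115.2; ÷8 gives c = 14.4 px.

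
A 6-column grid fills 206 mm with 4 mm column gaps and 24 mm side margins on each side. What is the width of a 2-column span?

Take off 48 mm of margins, leaving 158 mm.
6c + 5·4 = 158 → 6c = 138 → c = 23 mm.
2-column span = 2·23 + 1·4 = 50 mm.

50 mm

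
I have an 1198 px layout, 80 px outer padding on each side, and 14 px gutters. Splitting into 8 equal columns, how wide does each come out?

Take off 160 px of margins, leaving 1038 px.
8 columns + 7 gutters: 8c + 7·14 = 1038.
8c = 1038 − 98 = 940, so c = 117.5 px.

117.5 px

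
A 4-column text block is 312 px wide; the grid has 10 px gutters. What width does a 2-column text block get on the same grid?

151 px

4c + 3·10 = 312 → 4c = 282 → c = 70.5 px.
Span of 2: 2·70.5 + 1·10 = 141 + 10 = 151 px.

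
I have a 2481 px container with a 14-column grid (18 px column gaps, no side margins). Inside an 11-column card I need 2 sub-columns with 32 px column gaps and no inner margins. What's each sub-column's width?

956.75 px

14c + 13·18 = 2481 → 14c = 2247 → c = 160.5 px.
Span of 11: 11·160.5 + 10·18 = 1765.5 + 180 = 1945.5 px.
2 columns + 1 column gap: 2d + 1·32 = 1945.5.
2d = 1945.5 − 32 = 1913.5, so d = 956.75 px.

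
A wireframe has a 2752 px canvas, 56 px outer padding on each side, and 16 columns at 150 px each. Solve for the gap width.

16 px

Subtract both margins: 2752 − 2·56 = 2640 px.
16·150 + 15g = 2640 → 15g = 240 → g = 16 px.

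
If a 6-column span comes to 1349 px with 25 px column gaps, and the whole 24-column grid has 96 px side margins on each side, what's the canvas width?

5663 px

Subtracting 5 column gaps of 25 leaves 1224 for 6 columns, so c = 204 px.
Adding margins, columns and gutters: 192 + 4896 + 575 = 5663 px.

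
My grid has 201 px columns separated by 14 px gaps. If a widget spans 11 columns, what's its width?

11 columns plus 10 gaps: 2211 + 140 = 2351 px.

2351 px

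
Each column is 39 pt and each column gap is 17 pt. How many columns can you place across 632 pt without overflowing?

11 columns

k columns need k·39 + (k−1)·17 = k·56 − 17.
k·56 − 17 ≤ 632 → k ≤ 649 / 56 ≈ 11.59, so k = 11.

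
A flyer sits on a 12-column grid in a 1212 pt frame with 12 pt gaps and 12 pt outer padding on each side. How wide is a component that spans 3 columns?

288 pt

Inside the margins: 1212 − 24 = 1188 pt.
Subtracting 11 gaps of 12 leaves 1056 for 12 columns, so c = 88 pt.
Span of 3: 3·88 + 2·12 = 264 + 24 = 288 pt.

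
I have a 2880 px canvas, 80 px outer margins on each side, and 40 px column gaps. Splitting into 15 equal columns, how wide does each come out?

144 px

Take off 160 px of margins, leaving 2720 px.
15c + 14·40 = 2720 → 15c = 2160 → c = 144 px.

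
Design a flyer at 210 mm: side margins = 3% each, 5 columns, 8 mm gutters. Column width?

33.08 mm

210 × (1 − 2·3%) = 210 × 94% = 197.4 mm for the columns.
5 columns + 4 gutters: 5c + 4·8 = 197.4.
5c = 197.4 − 32 = 165.4, so c = 33.08 mm.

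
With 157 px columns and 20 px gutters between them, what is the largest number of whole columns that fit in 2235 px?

12 columns

k columns need k·157 + (k−1)·20 = k·177 − 20.
k·177 − 20 ≤ 2235 → k ≤ 2255 / 177 ≈ 12.74, so k = 12.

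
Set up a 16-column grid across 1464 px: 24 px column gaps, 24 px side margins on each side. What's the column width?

66 px

Subtract both margins: 1464 − 2·24 = 1416 px.
16 columns + 15 column gaps: 16c + 15·24 = 1416.
16c = 1416 − 360 = 1056, so c = 66 px.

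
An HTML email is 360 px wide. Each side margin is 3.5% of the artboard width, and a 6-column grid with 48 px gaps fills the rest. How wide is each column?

15.8 px

360 × (1 − 2·3.5%) = 360 × 93% = 334.8 px for the columns.
Subtracting 5 gaps of 48 leaves 94.8 for 6 columns, so c = 15.8 px.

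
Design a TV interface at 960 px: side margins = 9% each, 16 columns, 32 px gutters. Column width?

960 × (1 − 2·9%) = 960 × 82% = 787.2 px for the columns.
16 columns + 15 gutters: 16c + 15·32 = 787.2.
16c = 787.2 − 480 = 307.2, so c = 19.2 px.

19.2 px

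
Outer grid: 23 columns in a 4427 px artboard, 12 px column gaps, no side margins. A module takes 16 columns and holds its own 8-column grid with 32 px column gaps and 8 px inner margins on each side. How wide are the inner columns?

354.5 px

Subtracting 22 column gaps of 12 leaves 4163 for 23 columns, so c = 181 px.
Span of 16: 16·181 + 15·12 = 2896 + 180 = 3076 px.
Inner content = 3076 − 2·8 = 3060 px.
8 columns + 7 column gaps: 8d + 7·32 = 3060.
8d = 3060 − 224 = 2836, so d = 354.5 px.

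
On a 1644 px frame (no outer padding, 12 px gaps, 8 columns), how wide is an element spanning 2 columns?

8c + 7·12 = 1644 → 8c = 1560 → c = 195 px.
Span of 2: 2·195 + 1·12 = 390 + 12 = 402 px.

402 px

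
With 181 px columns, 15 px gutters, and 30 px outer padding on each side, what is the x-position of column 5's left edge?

814 px

Before column 5: the margin + 4 columns + 4 gutters.
Offset = 30 + 4·(181 + 15) = 30 + 784 = 814 px.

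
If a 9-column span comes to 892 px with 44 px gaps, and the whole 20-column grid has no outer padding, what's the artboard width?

2036 px

9 columns + 8 gaps: 9c + 8·44 = 892.
9c = 892 − 352 = 540, so c = 60 px.
Total width: 20·60 + 19·44 = 2036 px.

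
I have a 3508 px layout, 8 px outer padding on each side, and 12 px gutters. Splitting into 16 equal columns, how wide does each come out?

207 px

Inside the margins: 3508 − 16 = 3492 px.
3492 − 15·12 = 3312; ÷16 gives c = 207 px.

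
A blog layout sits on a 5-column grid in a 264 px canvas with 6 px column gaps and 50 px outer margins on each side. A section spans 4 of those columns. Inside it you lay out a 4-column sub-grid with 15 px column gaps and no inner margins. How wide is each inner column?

Subtract both margins: 264 − 2·50 = 164 px.
5c + 4·6 = 164 → 5c = 140 → c = 28 px.
4 columns plus 3 column gaps: 112 + 18 = 130 px.
130 − 3·15 = 85; ÷4 gives d = 21.25 px.

21.25 px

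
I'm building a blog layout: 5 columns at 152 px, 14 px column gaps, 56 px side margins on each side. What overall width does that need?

928 px

Adding margins, columns and gutters: 112 + 760 + 56 = 928 px.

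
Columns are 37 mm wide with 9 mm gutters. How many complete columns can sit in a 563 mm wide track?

Each extra column adds 37 + 9 = 46 mm.
(563 + 9) / 46 = 12.43, so 12 columns fit.

12 columns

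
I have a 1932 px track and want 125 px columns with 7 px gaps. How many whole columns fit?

14 columns: 14·125 + 13·7 = 1841 px ≤ 1932.
15 columns: 1973 px > 1932. So 14.

14 columns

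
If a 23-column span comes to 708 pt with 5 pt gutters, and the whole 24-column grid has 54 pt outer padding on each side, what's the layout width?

847 pt

23c + 22·5 = 708 → 23c = 598 → c = 26 pt.
Adding margins, columns and gutters: 108 + 624 + 115 = 847 pt.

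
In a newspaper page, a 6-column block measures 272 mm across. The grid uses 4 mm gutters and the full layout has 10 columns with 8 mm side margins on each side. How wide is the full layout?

472 mm

Subtracting 5 gutters of 4 leaves 252 for 6 columns, so c = 42 mm.
Layout = 2·8 + 10·42 + 9·4 = 16 + 420 + 36 = 472 mm.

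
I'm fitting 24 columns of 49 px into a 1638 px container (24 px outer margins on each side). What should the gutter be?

18 px

Subtract both margins: 1638 − 2·24 = 1590 px.
24 columns take 24·49 = 1176 px; remaining 414 splits into 23 gutters.
g = 414 / 23 = 18 px.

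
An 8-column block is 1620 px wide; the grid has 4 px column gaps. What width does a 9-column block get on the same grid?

1823 px

Subtracting 7 column gaps of 4 leaves 1592 for 8 columns, so c = 199 px.
9-column span = 9·199 + 8·4 = 1823 px.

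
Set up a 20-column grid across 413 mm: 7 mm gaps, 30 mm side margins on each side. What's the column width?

Inside the margins: 413 − 60 = 353 mm.
20c + 19·7 = 353 → 20c = 220 → c = 11 mm.

11 mm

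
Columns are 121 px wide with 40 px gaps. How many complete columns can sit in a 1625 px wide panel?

k columns need k·121 + (k−1)·40 = k·161 − 40.
k·161 − 40 ≤ 1625 → k ≤ 1665 / 161 ≈ 10.34, so k = 10.

10 columns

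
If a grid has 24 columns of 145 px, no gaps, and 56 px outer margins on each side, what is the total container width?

3592 px

Container = 2·56 + 24·145 = 112 + 3480 = 3592 px.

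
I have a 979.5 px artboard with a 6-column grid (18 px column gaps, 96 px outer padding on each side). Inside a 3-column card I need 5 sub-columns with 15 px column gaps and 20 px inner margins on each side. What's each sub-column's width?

56.95 px

Subtract both margins: 979.5 − 2·96 = 787.5 px.
787.5 − 5·18 = 697.5; ÷6 gives c = 116.25 px.
3-column span = 3·116.25 + 2·18 = 384.75 px.
Inner content = 384.75 − 2·20 = 344.75 px.
Subtracting 4 column gaps of 15 leaves 284.75 for 5 columns, so d = 56.95 px.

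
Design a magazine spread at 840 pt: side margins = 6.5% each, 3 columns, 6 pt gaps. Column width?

840 × (1 − 2·6.5%) = 840 × 87% = 730.8 pt for the columns.
3 columns + 2 gaps: 3c + 2·6 = 730.8.
3c = 730.8 − 12 = 718.8, so c = 239.6 pt.

239.6 pt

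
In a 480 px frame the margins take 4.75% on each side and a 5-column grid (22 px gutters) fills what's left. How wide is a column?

69.28 px

Margins: 4.75% × 480 = 22.8 px each, so content = 480 − 45.6 = 434.4 px.
5 columns + 4 gutters: 5c + 4·22 = 434.4.
5c = 434.4 − 88 = 346.4, so c = 69.28 px.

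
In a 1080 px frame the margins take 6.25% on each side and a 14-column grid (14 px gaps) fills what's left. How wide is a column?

54.5 px

1080 × (1 − 2·6.25%) = 1080 × 87.5% = 945 px for the columns.
Subtracting 13 gaps of 14 leaves 763 for 14 columns, so c = 54.5 px.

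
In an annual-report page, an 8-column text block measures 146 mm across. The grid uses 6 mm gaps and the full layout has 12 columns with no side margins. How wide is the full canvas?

8c + 7·6 = 146 → 8c = 104 → c = 13 mm.
Summing: 156 + 66 = 222 mm.

222 mm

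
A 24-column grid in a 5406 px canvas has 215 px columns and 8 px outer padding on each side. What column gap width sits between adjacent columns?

10 px

Subtract both margins: 5406 − 2·8 = 5390 px.
24 columns take 24·215 = 5160 px; remaining 230 splits into 23 column gaps.
g = 230 / 23 = 10 px.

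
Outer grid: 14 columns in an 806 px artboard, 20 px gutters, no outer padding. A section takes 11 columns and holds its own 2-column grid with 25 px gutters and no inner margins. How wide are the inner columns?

806 − 13·20 = 546; ÷14 gives c = 39 px.
Span of 11: 11·39 + 10·20 = 429 + 200 = 629 px.
2d + 1·25 = 629 → 2d = 604 → d = 302 px.

302 px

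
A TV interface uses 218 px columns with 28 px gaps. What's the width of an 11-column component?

11-column span = 11·218 + 10·28 = 2678 px.

2678 px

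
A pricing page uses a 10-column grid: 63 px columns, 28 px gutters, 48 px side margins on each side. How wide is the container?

978 px

Adding margins, columns and gutters: 96 + 630 + 252 = 978 px.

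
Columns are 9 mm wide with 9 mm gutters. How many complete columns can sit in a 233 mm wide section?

13 columns: 13·9 + 12·9 = 225 mm ≤ 233.
14 columns: 243 mm > 233. So 13.

13 columns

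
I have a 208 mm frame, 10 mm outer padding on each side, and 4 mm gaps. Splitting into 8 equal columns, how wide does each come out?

20 mm

Subtract both margins: 208 − 2·10 = 188 mm.
Subtracting 7 gaps of 4 leaves 160 for 8 columns, so c = 20 mm.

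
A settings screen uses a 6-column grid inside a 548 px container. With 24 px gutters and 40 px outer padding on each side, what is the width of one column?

Take off 80 px of margins, leaving 468 px.
Subtracting 5 gutters of 24 leaves 348 for 6 columns, so c = 58 px.

58 px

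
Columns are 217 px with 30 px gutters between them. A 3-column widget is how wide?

3 columns plus 2 gutters: 651 + 60 = 711 px.

711 px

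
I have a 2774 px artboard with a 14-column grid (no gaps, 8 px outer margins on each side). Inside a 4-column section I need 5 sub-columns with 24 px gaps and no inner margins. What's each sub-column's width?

Outer content = 2774 − 2·8 = 2758 px.
With no gaps, each column is 2758/14 = 197 px.
With no gaps, 4 columns span 4·197 = 788 px.
788 − 4·24 = 692; ÷5 gives d = 138.4 px.

138.4 px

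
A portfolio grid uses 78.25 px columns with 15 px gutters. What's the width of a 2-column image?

Span of 2: 2·78.25 + 1·15 = 156.5 + 15 = 171.5 px.

171.5 px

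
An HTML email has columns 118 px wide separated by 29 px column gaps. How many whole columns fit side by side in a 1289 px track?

8 columns

Each extra column adds 118 + 29 = 147 px.
(1289 + 29) / 147 = 8.97, so 8 columns fit.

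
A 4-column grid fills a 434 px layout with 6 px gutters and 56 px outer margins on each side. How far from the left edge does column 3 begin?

220 px

Content = 434 − 2·56 = 322 px.
4 columns + 3 gutters: 4c + 3·6 = 322.
4c = 322 − 18 = 304, so c = 76 px.
Column 3 starts at margin + 2·(column + gutter) = 56 + 2·82 = 220 px.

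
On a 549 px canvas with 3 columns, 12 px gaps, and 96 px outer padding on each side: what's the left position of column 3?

Take off 192 px of margins, leaving 357 px.
Subtracting 2 gaps of 12 leaves 333 for 3 columns, so c = 111 px.
Before column 3: the margin + 2 columns + 2 gaps.
Offset = 96 + 2·(111 + 12) = 96 + 246 = 342 px.

342 px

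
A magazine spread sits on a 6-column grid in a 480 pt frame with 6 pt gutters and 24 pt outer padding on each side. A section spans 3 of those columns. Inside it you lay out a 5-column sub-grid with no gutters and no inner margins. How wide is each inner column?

42.6 pt

Inside the margins: 480 − 48 = 432 pt.
Subtracting 5 gutters of 6 leaves 402 for 6 columns, so c = 67 pt.
3-column span = 3·67 + 2·6 = 213 pt.
5d = 213 → d = 42.6 pt.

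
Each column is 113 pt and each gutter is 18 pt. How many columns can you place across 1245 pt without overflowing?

k columns need k·113 + (k−1)·18 = k·131 − 18.
k·131 − 18 ≤ 1245 → k ≤ 1263 / 131 ≈ 9.64, so k = 9.

9 columns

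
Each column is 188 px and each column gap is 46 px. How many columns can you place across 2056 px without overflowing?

8 columns: 8·188 + 7·46 = 1826 px ≤ 2056.
9 columns: 2060 px > 2056. So 8.

8 columns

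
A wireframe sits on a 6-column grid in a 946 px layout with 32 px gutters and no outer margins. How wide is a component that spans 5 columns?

Subtracting 5 gutters of 32 leaves 786 for 6 columns, so c = 131 px.
5 columns plus 4 gutters: 655 + 128 = 783 px.

783 px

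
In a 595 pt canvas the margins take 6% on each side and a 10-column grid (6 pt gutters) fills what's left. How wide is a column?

Each margin = 6% of 595 = 35.7 pt; content = 595 − 2·35.7 = 523.6 pt.
10c + 9·6 = 523.6 → 10c = 469.6 → c = 46.96 pt.

46.96 pt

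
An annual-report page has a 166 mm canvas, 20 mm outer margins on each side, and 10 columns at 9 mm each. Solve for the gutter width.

Take off 40 mm of margins, leaving 126 mm.
Columns use 90 mm, leaving 36 mm across 9 gutters = 4 mm each.

4 mm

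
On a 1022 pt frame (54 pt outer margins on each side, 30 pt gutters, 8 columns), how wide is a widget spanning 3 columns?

324 pt

Content width = 1022 − 2·54 = 914 pt.
914 − 7·30 = 704; ÷8 gives c = 88 pt.
3-column span = 3·88 + 2·30 = 324 pt.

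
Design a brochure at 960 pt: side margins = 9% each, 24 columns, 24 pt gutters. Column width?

9.8 pt

960 × (1 − 2·9%) = 960 × 82% = 787.2 pt for the columns.
Subtracting 23 gutters of 24 leaves 235.2 for 24 columns, so c = 9.8 pt.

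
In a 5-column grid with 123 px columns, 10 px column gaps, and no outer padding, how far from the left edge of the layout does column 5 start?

Each column+gutter stride is 133 px; with no margin, 4 of them is 532 px.

532 px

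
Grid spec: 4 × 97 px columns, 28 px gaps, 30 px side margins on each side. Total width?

Adding margins, columns and gutters: 60 + 388 + 84 = 532 px.

532 px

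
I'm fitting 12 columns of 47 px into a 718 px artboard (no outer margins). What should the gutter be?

12·47 + 11g = 718 → 11g = 154 → g = 14 px.

14 px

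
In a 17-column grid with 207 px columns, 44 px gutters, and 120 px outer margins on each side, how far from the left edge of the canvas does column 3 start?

Each column+gutter stride is 251 px; 2 of them past the 120 px margin is 120 + 502 = 622 px.

622 px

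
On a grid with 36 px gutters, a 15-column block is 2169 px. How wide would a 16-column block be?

2316 px

15 columns + 14 gutters: 15c + 14·36 = 2169.
15c = 2169 − 504 = 1665, so c = 111 px.
Span of 16: 16·111 + 15·36 = 1776 + 540 = 2316 px.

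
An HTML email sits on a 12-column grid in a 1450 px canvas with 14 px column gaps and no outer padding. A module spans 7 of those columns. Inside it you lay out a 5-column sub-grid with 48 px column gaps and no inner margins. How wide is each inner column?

129.6 px

1450 − 11·14 = 1296; ÷12 gives c = 108 px.
7 columns plus 6 column gaps: 756 + 84 = 840 px.
5 columns + 4 column gaps: 5d + 4·48 = 840.
5d = 840 − 192 = 648, so d = 129.6 px.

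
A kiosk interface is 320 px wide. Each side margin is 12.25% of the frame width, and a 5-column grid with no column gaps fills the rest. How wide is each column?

Each margin = 12.25% of 320 = 39.2 px; content = 320 − 2·39.2 = 241.6 px.
5c = 241.6 → c = 48.32 px.

48.32 px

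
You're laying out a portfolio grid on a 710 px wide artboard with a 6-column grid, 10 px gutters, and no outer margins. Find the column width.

110 px

6c + 5·10 = 710 → 6c = 660 → c = 110 px.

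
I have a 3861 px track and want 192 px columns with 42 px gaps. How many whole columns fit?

16 columns

k columns need k·192 + (k−1)·42 = k·234 − 42.
k·234 − 42 ≤ 3861 → k ≤ 3903 / 234 ≈ 16.68, so k = 16.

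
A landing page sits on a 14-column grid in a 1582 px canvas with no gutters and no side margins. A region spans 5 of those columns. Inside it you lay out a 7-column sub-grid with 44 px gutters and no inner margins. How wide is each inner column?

1582 / 14 = 113 px per column.
With no gutters, 5 columns span 5·113 = 565 px.
Subtracting 6 gutters of 44 leaves 301 for 7 columns, so d = 43 px.

43 px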